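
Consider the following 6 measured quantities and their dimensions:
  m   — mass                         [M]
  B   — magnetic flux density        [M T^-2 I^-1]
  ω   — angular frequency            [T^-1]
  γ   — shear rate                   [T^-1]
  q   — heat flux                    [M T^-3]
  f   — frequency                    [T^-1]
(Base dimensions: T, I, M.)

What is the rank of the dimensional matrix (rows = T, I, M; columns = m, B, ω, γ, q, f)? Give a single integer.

Dimensional matrix (T×I×M by m×B×ω×γ×q×f):
  T: [ 0 -2 -1 -1 -3 -1]
  I: [ 0 -1  0  0  0  0]
  M: [ 1  1  0  0  1  0]
Row reduction gives pivot columns m,B,ω; rank = 3

3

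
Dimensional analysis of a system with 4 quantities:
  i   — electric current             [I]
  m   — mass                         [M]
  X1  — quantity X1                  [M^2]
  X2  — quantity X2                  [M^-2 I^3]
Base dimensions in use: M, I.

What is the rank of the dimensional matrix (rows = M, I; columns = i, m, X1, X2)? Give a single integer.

2

Exponent matrix [M,I] × [i,m,X1,X2]:
  M: [ 0  1  2 -2]
  I: [ 1  0  0  3]
Echelon form has 2 nonzero rows (pivots: i,m)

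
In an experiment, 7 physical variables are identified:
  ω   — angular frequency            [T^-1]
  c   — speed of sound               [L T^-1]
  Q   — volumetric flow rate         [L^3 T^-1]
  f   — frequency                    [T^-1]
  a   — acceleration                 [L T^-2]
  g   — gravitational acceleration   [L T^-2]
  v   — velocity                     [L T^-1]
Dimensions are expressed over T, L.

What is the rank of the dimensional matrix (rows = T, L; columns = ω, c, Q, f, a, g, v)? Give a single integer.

2

Dimensional matrix (T×L by ω×c×Q×f×a×g×v):
  T: [-1 -1 -1 -1 -2 -2 -1]
  L: [ 0  1  3  0  1  1  1]
Row reduction gives pivot columns ω,c; rank = 2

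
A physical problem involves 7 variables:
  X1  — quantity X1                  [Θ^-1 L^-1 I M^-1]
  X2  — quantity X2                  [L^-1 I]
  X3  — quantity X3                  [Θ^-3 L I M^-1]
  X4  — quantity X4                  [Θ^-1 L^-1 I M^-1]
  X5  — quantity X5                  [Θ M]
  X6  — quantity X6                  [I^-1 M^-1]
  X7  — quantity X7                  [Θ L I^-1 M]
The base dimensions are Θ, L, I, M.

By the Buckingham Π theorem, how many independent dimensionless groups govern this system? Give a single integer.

4

Exponent matrix [Θ,L,I,M] × [X1,X2,X3,X4,X5,X6,X7]:
  Θ: [-1  0 -3 -1  1  0  1]
  L: [-1 -1  1 -1  0  0  1]
  I: [ 1  1  1  1  0 -1 -1]
  M: [-1  0 -1 -1  1 -1  1]
RREF → pivots at {X1,X2,X3} ⇒ r = 3
7 vars − rank 3 = 4 Π groups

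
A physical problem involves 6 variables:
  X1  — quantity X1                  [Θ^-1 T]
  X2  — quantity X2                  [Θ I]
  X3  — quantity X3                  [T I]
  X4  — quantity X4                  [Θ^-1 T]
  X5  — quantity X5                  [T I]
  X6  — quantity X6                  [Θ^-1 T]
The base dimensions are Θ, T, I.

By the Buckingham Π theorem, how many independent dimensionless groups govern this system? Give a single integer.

Write exponents as rows Θ,T,I / cols X1,X2,X3,X4,X5,X6:
  Θ: [-1  1  0 -1  0 -1]
  T: [ 1  0  1  1  1  1]
  I: [ 0  1  1  0  1  0]
Echelon form has 2 nonzero rows (pivots: X1,X2)
Π count = n − r = 6 − 2 = 4

4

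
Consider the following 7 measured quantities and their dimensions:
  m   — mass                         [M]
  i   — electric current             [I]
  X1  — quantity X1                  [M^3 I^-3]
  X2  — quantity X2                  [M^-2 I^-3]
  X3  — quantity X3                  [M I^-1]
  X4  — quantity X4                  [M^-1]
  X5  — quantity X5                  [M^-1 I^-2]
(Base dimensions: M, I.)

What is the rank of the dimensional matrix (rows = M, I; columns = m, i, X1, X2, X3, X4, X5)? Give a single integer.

2

Exponent matrix [M,I] × [m,i,X1,X2,X3,X4,X5]:
  M: [ 1  0  3 -2  1 -1 -1]
  I: [ 0  1 -3 -3 -1  0 -2]
Echelon form has 2 nonzero rows (pivots: m,i)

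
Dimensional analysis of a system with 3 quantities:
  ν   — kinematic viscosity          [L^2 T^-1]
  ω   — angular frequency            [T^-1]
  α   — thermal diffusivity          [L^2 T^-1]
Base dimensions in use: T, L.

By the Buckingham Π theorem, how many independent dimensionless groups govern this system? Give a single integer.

1

Dimensional matrix (T×L by ν×ω×α):
  T: [-1 -1 -1]
  L: [ 2  0  2]
RREF → pivots at {ν,ω} ⇒ r = 2
3 vars − rank 2 = 1 Π group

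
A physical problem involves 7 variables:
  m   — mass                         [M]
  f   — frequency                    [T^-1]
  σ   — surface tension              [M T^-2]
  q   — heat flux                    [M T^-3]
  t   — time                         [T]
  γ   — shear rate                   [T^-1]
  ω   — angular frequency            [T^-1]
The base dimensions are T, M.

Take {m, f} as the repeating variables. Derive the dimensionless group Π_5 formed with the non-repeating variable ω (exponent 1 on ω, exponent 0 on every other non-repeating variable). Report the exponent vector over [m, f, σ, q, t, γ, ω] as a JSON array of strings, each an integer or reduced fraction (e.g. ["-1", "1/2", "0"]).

Write exponents as rows T,M / cols m,f,σ,q,t,γ,ω:
  T: [ 0 -1 -2 -3  1 -1 -1]
  M: [ 1  0  1  1  0  0  0]
RREF → pivots at {m,f} ⇒ r = 2
Repeat: m,f; free: σ,q,t,γ,ω
RREF:
  r0: [   1    0    1    1    0    0    0]
  r1: [   0    1    2    3   -1    1    1]
Fix exponent of ω at 1, σ at 0, q at 0, t at 0, γ at 0; solve each RREF row for its pivot's exponent:
  r0: exp(m) + (0)·1 = 0 ⇒ exp(m) = 0
  r1: exp(f) + (1)·1 = 0 ⇒ exp(f) = -1
Π_5 = f^-1 · ω

["0", "-1", "0", "0", "0", "0", "1"]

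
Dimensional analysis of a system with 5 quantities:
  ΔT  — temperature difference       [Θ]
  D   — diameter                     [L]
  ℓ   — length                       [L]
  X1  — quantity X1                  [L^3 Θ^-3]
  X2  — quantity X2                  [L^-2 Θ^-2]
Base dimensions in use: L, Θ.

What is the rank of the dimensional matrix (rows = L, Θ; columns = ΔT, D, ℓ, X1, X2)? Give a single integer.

2

Write exponents as rows L,Θ / cols ΔT,D,ℓ,X1,X2:
  L: [ 0  1  1  3 -2]
  Θ: [ 1  0  0 -3 -2]
Row reduction gives pivot columns ΔT,D; rank = 2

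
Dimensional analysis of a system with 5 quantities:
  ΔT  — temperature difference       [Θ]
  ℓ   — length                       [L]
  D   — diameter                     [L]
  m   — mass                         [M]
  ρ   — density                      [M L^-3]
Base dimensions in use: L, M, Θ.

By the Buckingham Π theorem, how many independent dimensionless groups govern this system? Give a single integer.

2

Exponent matrix [L,M,Θ] × [ΔT,ℓ,D,m,ρ]:
  L: [ 0  1  1  0 -3]
  M: [ 0  0  0  1  1]
  Θ: [ 1  0  0  0  0]
RREF → pivots at {ΔT,ℓ,m} ⇒ r = 3
5 vars − rank 3 = 2 Π groups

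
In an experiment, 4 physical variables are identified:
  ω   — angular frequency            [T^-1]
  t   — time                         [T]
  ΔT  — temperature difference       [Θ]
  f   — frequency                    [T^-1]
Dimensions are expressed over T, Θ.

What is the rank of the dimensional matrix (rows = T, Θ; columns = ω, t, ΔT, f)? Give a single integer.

Write exponents as rows T,Θ / cols ω,t,ΔT,f:
  T: [-1  1  0 -1]
  Θ: [ 0  0  1  0]
RREF → pivots at {ω,ΔT} ⇒ r = 2

2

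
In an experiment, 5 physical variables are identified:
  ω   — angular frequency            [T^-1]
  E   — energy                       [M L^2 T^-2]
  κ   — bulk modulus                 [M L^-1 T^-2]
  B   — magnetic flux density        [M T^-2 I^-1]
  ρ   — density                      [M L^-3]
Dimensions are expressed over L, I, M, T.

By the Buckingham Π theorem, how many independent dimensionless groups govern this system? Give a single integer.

Write exponents as rows L,I,M,T / cols ω,E,κ,B,ρ:
  L: [ 0  2 -1  0 -3]
  I: [ 0  0  0 -1  0]
  M: [ 0  1  1  1  1]
  T: [-1 -2 -2 -2  0]
Echelon form has 4 nonzero rows (pivots: ω,E,κ,B)
5 vars − rank 4 = 1 Π group

1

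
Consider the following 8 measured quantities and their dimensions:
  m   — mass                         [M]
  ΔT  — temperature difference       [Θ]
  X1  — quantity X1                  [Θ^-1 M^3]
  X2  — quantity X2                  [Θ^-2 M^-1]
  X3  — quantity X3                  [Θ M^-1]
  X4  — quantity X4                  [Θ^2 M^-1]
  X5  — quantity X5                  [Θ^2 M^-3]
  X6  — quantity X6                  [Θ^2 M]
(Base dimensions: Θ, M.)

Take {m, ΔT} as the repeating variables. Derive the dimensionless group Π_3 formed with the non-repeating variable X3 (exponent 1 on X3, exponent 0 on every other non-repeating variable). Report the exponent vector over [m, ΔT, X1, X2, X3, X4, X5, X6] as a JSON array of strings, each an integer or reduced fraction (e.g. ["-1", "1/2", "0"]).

["1", "-1", "0", "0", "1", "0", "0", "0"]

Exponent matrix [Θ,M] × [m,ΔT,X1,X2,X3,X4,X5,X6]:
  Θ: [ 0  1 -1 -2  1  2  2  2]
  M: [ 1  0  3 -1 -1 -1 -3  1]
RREF → pivots at {m,ΔT} ⇒ r = 2
Pivot set = {m,ΔT}, free = {X1,X2,X3,X4,X5,X6}
RREF:
  r0: [   1    0    3   -1   -1   -1   -3    1]
  r1: [   0    1   -1   -2    1    2    2    2]
Fix exponent of X3 at 1, X1 at 0, X2 at 0, X4 at 0, X5 at 0, X6 at 0; solve each RREF row for its pivot's exponent:
  r0: exp(m) + (-1)·1 = 0 ⇒ exp(m) = 1
  r1: exp(ΔT) + (1)·1 = 0 ⇒ exp(ΔT) = -1
Π_3 = m · ΔT^-1 · X3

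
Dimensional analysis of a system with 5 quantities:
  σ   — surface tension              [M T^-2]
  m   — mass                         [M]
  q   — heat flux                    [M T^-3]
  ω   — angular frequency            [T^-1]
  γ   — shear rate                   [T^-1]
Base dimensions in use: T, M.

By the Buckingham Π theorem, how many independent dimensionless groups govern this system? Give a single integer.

3

Write exponents as rows T,M / cols σ,m,q,ω,γ:
  T: [-2  0 -3 -1 -1]
  M: [ 1  1  1  0  0]
Echelon form has 2 nonzero rows (pivots: σ,m)
n=5, r=2 ⇒ 3 dimensionless groups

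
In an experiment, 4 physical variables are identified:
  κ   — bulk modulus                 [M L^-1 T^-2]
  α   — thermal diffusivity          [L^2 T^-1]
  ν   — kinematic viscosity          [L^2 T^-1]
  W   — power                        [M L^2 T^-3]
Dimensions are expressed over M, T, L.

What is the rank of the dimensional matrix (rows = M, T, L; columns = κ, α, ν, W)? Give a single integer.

3

Write exponents as rows M,T,L / cols κ,α,ν,W:
  M: [ 1  0  0  1]
  T: [-2 -1 -1 -3]
  L: [-1  2  2  2]
Row reduction gives pivot columns κ,α,W; rank = 3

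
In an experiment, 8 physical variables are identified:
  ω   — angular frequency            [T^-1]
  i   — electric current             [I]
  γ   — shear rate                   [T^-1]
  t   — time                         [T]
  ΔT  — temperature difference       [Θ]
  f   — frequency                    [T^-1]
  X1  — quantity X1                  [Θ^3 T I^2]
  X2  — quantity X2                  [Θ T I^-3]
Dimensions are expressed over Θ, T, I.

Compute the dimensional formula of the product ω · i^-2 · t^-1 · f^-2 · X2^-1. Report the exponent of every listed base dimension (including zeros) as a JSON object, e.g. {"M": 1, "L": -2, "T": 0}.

Write exponents as rows Θ,T,I / cols ω,i,γ,t,ΔT,f,X1,X2:
  Θ: [ 0  0  0  0  1  0  3  1]
  T: [-1  0 -1  1  0 -1  1  1]
  I: [ 0  1  0  0  0  0  2 -3]
  [Θ]: (1)·0+(-2)·0+(-1)·0+(-2)·0+(-1)·1 = -1
  [T]: (1)·-1+(-2)·0+(-1)·1+(-2)·-1+(-1)·1 = -1
  [I]: (1)·0+(-2)·1+(-1)·0+(-2)·0+(-1)·-3 = 1
⇒ Θ^-1 T^-1 I

{"Θ": -1, "T": -1, "I": 1}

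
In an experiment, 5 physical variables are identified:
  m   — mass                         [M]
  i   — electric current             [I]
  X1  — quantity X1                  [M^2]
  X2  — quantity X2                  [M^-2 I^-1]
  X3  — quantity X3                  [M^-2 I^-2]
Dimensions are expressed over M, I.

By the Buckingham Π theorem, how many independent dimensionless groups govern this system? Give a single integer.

Write exponents as rows M,I / cols m,i,X1,X2,X3:
  M: [ 1  0  2 -2 -2]
  I: [ 0  1  0 -1 -2]
Row reduction gives pivot columns m,i; rank = 2
n=5, r=2 ⇒ 3 dimensionless groups

3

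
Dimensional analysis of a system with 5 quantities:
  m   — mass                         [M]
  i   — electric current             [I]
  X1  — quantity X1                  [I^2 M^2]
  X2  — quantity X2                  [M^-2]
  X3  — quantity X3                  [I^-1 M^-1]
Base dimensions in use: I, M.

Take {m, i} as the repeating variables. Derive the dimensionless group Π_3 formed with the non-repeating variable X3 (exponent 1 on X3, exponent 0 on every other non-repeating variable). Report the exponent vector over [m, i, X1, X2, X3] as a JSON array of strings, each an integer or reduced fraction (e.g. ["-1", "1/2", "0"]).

["1", "1", "0", "0", "1"]

Exponent matrix [I,M] × [m,i,X1,X2,X3]:
  I: [ 0  1  2  0 -1]
  M: [ 1  0  2 -2 -1]
RREF → pivots at {m,i} ⇒ r = 2
Pivot set = {m,i}, free = {X1,X2,X3}
RREF:
  r0: [   1    0    2   -2   -1]
  r1: [   0    1    2    0   -1]
Fix exponent of X3 at 1, X1 at 0, X2 at 0; solve each RREF row for its pivot's exponent:
  r0: exp(m) + (-1)·1 = 0 ⇒ exp(m) = 1
  r1: exp(i) + (-1)·1 = 0 ⇒ exp(i) = 1
Π_3 = m · i · X3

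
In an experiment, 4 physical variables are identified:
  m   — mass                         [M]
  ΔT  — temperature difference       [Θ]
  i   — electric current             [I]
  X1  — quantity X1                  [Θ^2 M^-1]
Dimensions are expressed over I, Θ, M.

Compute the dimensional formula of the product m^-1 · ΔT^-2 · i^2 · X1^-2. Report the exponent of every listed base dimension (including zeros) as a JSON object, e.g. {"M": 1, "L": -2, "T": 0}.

{"I": 2, "Θ": -6, "M": 1}

Write exponents as rows I,Θ,M / cols m,ΔT,i,X1:
  I: [ 0  0  1  0]
  Θ: [ 0  1  0  2]
  M: [ 1  0  0 -1]
  [I]: (-1)·0+(-2)·0+(2)·1+(-2)·0 = 2
  [Θ]: (-1)·0+(-2)·1+(2)·0+(-2)·2 = -6
  [M]: (-1)·1+(-2)·0+(2)·0+(-2)·-1 = 1
⇒ I^2 Θ^-6 M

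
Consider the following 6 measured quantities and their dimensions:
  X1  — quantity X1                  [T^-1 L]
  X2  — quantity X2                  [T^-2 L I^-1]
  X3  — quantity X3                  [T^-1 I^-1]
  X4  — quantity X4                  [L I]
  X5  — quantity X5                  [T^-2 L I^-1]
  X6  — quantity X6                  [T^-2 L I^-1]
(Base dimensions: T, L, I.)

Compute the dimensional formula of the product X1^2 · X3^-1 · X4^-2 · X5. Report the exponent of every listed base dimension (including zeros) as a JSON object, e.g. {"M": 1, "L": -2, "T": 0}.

{"T": -3, "L": 1, "I": -2}

Exponent matrix [T,L,I] × [X1,X2,X3,X4,X5,X6]:
  T: [-1 -2 -1  0 -2 -2]
  L: [ 1  1  0  1  1  1]
  I: [ 0 -1 -1  1 -1 -1]
  [T]: (2)·-1+(-1)·-1+(-2)·0+(1)·-2 = -3
  [L]: (2)·1+(-1)·0+(-2)·1+(1)·1 = 1
  [I]: (2)·0+(-1)·-1+(-2)·1+(1)·-1 = -2
⇒ T^-3 L I^-2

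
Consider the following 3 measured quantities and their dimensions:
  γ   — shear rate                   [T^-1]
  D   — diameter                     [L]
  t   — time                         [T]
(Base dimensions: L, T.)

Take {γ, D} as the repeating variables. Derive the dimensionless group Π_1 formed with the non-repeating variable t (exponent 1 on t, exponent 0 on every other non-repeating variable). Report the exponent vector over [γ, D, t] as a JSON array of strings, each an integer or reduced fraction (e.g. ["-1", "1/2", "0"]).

Dimensional matrix (L×T by γ×D×t):
  L: [ 0  1  0]
  T: [-1  0  1]
Echelon form has 2 nonzero rows (pivots: γ,D)
Repeat: γ,D; free: t
RREF:
  r0: [   1    0   -1]
  r1: [   0    1    0]
Fix exponent of t at 1; solve each RREF row for its pivot's exponent:
  r0: exp(γ) + (-1)·1 = 0 ⇒ exp(γ) = 1
  r1: exp(D) + (0)·1 = 0 ⇒ exp(D) = 0
Π_1 = γ · t

["1", "0", "1"]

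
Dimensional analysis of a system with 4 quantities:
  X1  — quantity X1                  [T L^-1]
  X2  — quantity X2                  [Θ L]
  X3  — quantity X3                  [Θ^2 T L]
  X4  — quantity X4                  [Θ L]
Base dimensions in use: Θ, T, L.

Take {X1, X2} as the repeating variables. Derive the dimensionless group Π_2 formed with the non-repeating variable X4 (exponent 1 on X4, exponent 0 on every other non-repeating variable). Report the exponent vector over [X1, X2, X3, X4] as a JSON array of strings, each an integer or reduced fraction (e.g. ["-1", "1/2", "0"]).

Write exponents as rows Θ,T,L / cols X1,X2,X3,X4:
  Θ: [ 0  1  2  1]
  T: [ 1  0  1  0]
  L: [-1  1  1  1]
RREF → pivots at {X1,X2} ⇒ r = 2
Repeat: X1,X2; free: X3,X4
RREF:
  r0: [   1    0    1    0]
  r1: [   0    1    2    1]
  r2: [   0    0    0    0]
Fix exponent of X4 at 1, X3 at 0; solve each RREF row for its pivot's exponent:
  r0: exp(X1) + (0)·1 = 0 ⇒ exp(X1) = 0
  r1: exp(X2) + (1)·1 = 0 ⇒ exp(X2) = -1
Π_2 = X2^-1 · X4

["0", "-1", "0", "1"]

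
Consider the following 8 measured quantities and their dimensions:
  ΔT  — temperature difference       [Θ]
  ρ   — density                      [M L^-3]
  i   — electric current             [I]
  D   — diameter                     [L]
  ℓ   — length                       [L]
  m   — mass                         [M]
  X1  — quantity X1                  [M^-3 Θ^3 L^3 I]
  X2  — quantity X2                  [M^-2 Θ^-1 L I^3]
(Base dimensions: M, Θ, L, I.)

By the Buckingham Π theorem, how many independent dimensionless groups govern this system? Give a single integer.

4

Dimensional matrix (M×Θ×L×I by ΔT×ρ×i×D×ℓ×m×X1×X2):
  M: [ 0  1  0  0  0  1 -3 -2]
  Θ: [ 1  0  0  0  0  0  3 -1]
  L: [ 0 -3  0  1  1  0  3  1]
  I: [ 0  0  1  0  0  0  1  3]
Echelon form has 4 nonzero rows (pivots: ΔT,ρ,i,D)
8 vars − rank 4 = 4 Π groups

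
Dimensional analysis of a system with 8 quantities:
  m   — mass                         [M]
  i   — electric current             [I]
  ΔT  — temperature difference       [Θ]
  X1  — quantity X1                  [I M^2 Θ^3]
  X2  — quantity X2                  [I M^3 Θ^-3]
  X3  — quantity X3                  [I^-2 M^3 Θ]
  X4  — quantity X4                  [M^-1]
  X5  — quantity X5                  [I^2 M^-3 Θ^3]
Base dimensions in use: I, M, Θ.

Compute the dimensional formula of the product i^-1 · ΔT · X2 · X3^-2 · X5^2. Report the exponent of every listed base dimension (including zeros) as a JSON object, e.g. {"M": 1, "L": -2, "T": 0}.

Exponent matrix [I,M,Θ] × [m,i,ΔT,X1,X2,X3,X4,X5]:
  I: [ 0  1  0  1  1 -2  0  2]
  M: [ 1  0  0  2  3  3 -1 -3]
  Θ: [ 0  0  1  3 -3  1  0  3]
  [I]: (-1)·1+(1)·0+(1)·1+(-2)·-2+(2)·2 = 8
  [M]: (-1)·0+(1)·0+(1)·3+(-2)·3+(2)·-3 = -9
  [Θ]: (-1)·0+(1)·1+(1)·-3+(-2)·1+(2)·3 = 2
⇒ I^8 M^-9 Θ^2

{"I": 8, "M": -9, "Θ": 2}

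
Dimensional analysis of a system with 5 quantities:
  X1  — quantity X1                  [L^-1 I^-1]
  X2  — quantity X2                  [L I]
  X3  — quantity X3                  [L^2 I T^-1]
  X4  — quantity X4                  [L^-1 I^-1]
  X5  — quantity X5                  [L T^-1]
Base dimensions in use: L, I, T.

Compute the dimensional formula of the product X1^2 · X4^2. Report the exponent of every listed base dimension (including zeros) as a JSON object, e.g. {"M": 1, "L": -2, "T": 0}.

{"L": -4, "I": -4, "T": 0}

Dimensional matrix (L×I×T by X1×X2×X3×X4×X5):
  L: [-1  1  2 -1  1]
  I: [-1  1  1 -1  0]
  T: [ 0  0 -1  0 -1]
  [L]: (2)·-1+(2)·-1 = -4
  [I]: (2)·-1+(2)·-1 = -4
  [T]: (2)·0+(2)·0 = 0
⇒ L^-4 I^-4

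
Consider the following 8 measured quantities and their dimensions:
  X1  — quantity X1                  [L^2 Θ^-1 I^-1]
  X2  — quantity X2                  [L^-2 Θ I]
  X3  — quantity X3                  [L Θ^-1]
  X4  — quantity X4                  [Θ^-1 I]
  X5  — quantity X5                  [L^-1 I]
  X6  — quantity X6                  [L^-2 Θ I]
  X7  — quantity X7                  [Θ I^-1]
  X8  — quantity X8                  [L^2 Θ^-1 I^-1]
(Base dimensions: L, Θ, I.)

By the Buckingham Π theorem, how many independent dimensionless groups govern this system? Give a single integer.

Exponent matrix [L,Θ,I] × [X1,X2,X3,X4,X5,X6,X7,X8]:
  L: [ 2 -2  1  0 -1 -2  0  2]
  Θ: [-1  1 -1 -1  0  1  1 -1]
  I: [-1  1  0  1  1  1 -1 -1]
Echelon form has 2 nonzero rows (pivots: X1,X3)
8 vars − rank 2 = 6 Π groups

6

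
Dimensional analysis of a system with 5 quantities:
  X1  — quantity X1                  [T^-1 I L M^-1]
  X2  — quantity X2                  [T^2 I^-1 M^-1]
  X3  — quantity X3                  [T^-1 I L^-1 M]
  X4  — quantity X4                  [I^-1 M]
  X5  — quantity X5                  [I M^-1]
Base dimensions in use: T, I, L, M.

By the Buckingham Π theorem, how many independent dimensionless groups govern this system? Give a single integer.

2

Exponent matrix [T,I,L,M] × [X1,X2,X3,X4,X5]:
  T: [-1  2 -1  0  0]
  I: [ 1 -1  1 -1  1]
  L: [ 1  0 -1  0  0]
  M: [-1 -1  1  1 -1]
Row reduction gives pivot columns X1,X2,X3; rank = 3
Π count = n − r = 5 − 3 = 2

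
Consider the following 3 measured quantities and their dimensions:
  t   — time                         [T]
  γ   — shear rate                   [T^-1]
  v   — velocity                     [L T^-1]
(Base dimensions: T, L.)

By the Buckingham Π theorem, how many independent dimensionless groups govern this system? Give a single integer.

1

Dimensional matrix (T×L by t×γ×v):
  T: [ 1 -1 -1]
  L: [ 0  0  1]
RREF → pivots at {t,v} ⇒ r = 2
n=3, r=2 ⇒ 1 dimensionless group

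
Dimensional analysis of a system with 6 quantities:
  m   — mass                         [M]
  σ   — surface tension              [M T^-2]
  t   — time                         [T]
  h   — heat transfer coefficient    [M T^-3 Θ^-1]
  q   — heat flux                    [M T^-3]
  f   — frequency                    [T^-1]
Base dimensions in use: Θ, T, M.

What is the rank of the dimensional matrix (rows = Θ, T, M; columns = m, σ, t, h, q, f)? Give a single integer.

3

Write exponents as rows Θ,T,M / cols m,σ,t,h,q,f:
  Θ: [ 0  0  0 -1  0  0]
  T: [ 0 -2  1 -3 -3 -1]
  M: [ 1  1  0  1  1  0]
Row reduction gives pivot columns m,σ,h; rank = 3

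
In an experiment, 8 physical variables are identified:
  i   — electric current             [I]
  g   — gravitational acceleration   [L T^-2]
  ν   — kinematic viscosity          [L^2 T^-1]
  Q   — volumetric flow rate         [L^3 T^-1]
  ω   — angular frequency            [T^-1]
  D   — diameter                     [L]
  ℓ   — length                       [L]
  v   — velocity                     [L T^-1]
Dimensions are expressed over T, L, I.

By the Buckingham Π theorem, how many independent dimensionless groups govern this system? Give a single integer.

5

Dimensional matrix (T×L×I by i×g×ν×Q×ω×D×ℓ×v):
  T: [ 0 -2 -1 -1 -1  0  0 -1]
  L: [ 0  1  2  3  0  1  1  1]
  I: [ 1  0  0  0  0  0  0  0]
Echelon form has 3 nonzero rows (pivots: i,g,ν)
8 vars − rank 3 = 5 Π groups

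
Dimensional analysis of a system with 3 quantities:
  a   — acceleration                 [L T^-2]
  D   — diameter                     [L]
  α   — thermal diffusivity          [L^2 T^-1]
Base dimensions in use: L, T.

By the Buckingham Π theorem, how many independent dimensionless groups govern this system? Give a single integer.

Dimensional matrix (L×T by a×D×α):
  L: [ 1  1  2]
  T: [-2  0 -1]
Row reduction gives pivot columns a,D; rank = 2
n=3, r=2 ⇒ 1 dimensionless group

1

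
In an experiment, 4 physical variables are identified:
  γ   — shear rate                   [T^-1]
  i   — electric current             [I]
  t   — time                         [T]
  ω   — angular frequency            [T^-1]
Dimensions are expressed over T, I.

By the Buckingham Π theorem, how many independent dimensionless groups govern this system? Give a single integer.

Write exponents as rows T,I / cols γ,i,t,ω:
  T: [-1  0  1 -1]
  I: [ 0  1  0  0]
RREF → pivots at {γ,i} ⇒ r = 2
Π count = n − r = 4 − 2 = 2

2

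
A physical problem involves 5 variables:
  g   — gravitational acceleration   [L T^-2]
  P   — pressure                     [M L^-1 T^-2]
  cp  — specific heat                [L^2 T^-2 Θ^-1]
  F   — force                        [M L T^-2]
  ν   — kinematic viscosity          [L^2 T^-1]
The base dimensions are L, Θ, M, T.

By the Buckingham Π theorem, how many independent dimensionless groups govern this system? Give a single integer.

1

Write exponents as rows L,Θ,M,T / cols g,P,cp,F,ν:
  L: [ 1 -1  2  1  2]
  Θ: [ 0  0 -1  0  0]
  M: [ 0  1  0  1  0]
  T: [-2 -2 -2 -2 -1]
RREF → pivots at {g,P,cp,F} ⇒ r = 4
5 vars − rank 4 = 1 Π group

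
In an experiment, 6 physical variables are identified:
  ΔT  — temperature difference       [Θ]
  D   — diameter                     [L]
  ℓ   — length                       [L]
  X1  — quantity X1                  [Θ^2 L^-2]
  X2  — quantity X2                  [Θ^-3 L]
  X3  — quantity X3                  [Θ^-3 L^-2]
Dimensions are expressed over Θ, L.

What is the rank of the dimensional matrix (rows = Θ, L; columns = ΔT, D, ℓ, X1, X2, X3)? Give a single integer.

2

Dimensional matrix (Θ×L by ΔT×D×ℓ×X1×X2×X3):
  Θ: [ 1  0  0  2 -3 -3]
  L: [ 0  1  1 -2  1 -2]
RREF → pivots at {ΔT,D} ⇒ r = 2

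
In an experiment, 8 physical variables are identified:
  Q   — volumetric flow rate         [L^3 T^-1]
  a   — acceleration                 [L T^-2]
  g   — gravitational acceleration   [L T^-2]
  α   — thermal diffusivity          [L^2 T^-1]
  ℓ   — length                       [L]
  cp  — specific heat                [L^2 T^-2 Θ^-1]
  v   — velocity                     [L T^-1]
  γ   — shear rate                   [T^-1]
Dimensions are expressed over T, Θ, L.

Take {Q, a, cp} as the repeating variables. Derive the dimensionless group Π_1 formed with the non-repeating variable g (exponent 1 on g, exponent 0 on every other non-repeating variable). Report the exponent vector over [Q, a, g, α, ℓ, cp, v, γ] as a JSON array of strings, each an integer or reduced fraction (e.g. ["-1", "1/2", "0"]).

Write exponents as rows T,Θ,L / cols Q,a,g,α,ℓ,cp,v,γ:
  T: [-1 -2 -2 -1  0 -2 -1 -1]
  Θ: [ 0  0  0  0  0 -1  0  0]
  L: [ 3  1  1  2  1  2  1  0]
Row reduction gives pivot columns Q,a,cp; rank = 3
Repeat: Q,a,cp; free: g,α,ℓ,v,γ
RREF:
  r0: [   1    0    0  3/5  2/5    0  1/5 -1/5]
  r1: [   0    1    1  1/5 -1/5    0  2/5  3/5]
  r2: [   0    0    0    0    0    1    0    0]
Fix exponent of g at 1, α at 0, ℓ at 0, v at 0, γ at 0; solve each RREF row for its pivot's exponent:
  r0: exp(Q) + (0)·1 = 0 ⇒ exp(Q) = 0
  r1: exp(a) + (1)·1 = 0 ⇒ exp(a) = -1
  r2: exp(cp) + (0)·1 = 0 ⇒ exp(cp) = 0
Π_1 = a^-1 · g

["0", "-1", "1", "0", "0", "0", "0", "0"]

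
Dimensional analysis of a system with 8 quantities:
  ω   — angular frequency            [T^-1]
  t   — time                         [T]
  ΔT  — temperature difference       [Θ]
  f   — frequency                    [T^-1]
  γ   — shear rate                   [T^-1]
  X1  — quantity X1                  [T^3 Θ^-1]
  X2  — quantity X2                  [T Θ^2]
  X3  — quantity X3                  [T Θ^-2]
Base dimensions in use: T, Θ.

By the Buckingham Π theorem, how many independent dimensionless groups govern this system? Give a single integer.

6

Dimensional matrix (T×Θ by ω×t×ΔT×f×γ×X1×X2×X3):
  T: [-1  1  0 -1 -1  3  1  1]
  Θ: [ 0  0  1  0  0 -1  2 -2]
Echelon form has 2 nonzero rows (pivots: ω,ΔT)
8 vars − rank 2 = 6 Π groups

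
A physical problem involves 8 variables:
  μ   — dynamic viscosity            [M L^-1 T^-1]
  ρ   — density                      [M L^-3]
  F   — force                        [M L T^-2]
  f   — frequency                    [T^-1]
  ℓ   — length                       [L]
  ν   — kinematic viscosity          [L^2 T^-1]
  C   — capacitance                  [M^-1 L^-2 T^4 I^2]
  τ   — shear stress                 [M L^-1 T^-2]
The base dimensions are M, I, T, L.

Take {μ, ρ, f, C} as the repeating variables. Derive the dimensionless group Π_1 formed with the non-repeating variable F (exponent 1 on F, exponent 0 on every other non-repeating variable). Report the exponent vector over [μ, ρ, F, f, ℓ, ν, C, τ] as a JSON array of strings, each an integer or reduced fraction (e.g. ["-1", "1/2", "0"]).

["-2", "1", "1", "0", "0", "0", "0", "0"]

Dimensional matrix (M×I×T×L by μ×ρ×F×f×ℓ×ν×C×τ):
  M: [ 1  1  1  0  0  0 -1  1]
  I: [ 0  0  0  0  0  0  2  0]
  T: [-1  0 -2 -1  0 -1  4 -2]
  L: [-1 -3  1  0  1  2 -2 -1]
RREF → pivots at {μ,ρ,f,C} ⇒ r = 4
Repeat: μ,ρ,f,C; free: F,ℓ,ν,τ
RREF:
  r0: [   1    0    2    0  1/2    1    0    1]
  r1: [   0    1   -1    0 -1/2   -1    0    0]
  r2: [   0    0    0    1 -1/2    0    0    1]
  r3: [   0    0    0    0    0    0    1    0]
Fix exponent of F at 1, ℓ at 0, ν at 0, τ at 0; solve each RREF row for its pivot's exponent:
  r0: exp(μ) + (2)·1 = 0 ⇒ exp(μ) = -2
  r1: exp(ρ) + (-1)·1 = 0 ⇒ exp(ρ) = 1
  r2: exp(f) + (0)·1 = 0 ⇒ exp(f) = 0
  r3: exp(C) + (0)·1 = 0 ⇒ exp(C) = 0
Π_1 = μ^-2 · ρ · F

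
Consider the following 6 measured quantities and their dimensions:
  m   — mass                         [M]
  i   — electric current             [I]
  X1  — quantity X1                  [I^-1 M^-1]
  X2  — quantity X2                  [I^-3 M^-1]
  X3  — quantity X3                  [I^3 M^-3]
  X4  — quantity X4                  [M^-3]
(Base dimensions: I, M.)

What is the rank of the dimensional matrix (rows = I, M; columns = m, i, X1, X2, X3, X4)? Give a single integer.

Write exponents as rows I,M / cols m,i,X1,X2,X3,X4:
  I: [ 0  1 -1 -3  3  0]
  M: [ 1  0 -1 -1 -3 -3]
RREF → pivots at {m,i} ⇒ r = 2

2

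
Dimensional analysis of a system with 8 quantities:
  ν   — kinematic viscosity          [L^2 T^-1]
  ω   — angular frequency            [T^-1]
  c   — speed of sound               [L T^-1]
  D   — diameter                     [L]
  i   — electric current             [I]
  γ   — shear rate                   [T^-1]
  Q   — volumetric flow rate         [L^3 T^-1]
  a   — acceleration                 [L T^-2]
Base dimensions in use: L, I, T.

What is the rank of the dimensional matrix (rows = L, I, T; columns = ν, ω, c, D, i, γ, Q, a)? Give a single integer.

3

Exponent matrix [L,I,T] × [ν,ω,c,D,i,γ,Q,a]:
  L: [ 2  0  1  1  0  0  3  1]
  I: [ 0  0  0  0  1  0  0  0]
  T: [-1 -1 -1  0  0 -1 -1 -2]
Row reduction gives pivot columns ν,ω,i; rank = 3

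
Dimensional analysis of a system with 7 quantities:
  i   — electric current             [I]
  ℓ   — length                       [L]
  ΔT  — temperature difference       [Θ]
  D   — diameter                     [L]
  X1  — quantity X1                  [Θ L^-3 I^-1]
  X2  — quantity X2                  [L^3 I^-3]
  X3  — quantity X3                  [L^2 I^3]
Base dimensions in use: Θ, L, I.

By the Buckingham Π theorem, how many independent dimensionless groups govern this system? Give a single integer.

4

Write exponents as rows Θ,L,I / cols i,ℓ,ΔT,D,X1,X2,X3:
  Θ: [ 0  0  1  0  1  0  0]
  L: [ 0  1  0  1 -3  3  2]
  I: [ 1  0  0  0 -1 -3  3]
RREF → pivots at {i,ℓ,ΔT} ⇒ r = 3
Π count = n − r = 7 − 3 = 4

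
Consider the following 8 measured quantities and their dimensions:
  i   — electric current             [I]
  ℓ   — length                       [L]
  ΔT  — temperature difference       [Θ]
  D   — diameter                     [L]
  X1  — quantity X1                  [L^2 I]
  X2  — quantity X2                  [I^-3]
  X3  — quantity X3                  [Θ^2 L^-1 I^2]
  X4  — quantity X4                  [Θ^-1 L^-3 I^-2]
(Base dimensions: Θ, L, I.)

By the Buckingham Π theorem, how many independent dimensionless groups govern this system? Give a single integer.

Write exponents as rows Θ,L,I / cols i,ℓ,ΔT,D,X1,X2,X3,X4:
  Θ: [ 0  0  1  0  0  0  2 -1]
  L: [ 0  1  0  1  2  0 -1 -3]
  I: [ 1  0  0  0  1 -3  2 -2]
Echelon form has 3 nonzero rows (pivots: i,ℓ,ΔT)
8 vars − rank 3 = 5 Π groups

5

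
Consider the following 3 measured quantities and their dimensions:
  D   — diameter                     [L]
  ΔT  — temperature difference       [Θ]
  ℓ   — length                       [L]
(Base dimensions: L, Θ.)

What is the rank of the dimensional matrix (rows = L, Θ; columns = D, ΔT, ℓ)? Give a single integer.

Write exponents as rows L,Θ / cols D,ΔT,ℓ:
  L: [ 1  0  1]
  Θ: [ 0  1  0]
Echelon form has 2 nonzero rows (pivots: D,ΔT)

2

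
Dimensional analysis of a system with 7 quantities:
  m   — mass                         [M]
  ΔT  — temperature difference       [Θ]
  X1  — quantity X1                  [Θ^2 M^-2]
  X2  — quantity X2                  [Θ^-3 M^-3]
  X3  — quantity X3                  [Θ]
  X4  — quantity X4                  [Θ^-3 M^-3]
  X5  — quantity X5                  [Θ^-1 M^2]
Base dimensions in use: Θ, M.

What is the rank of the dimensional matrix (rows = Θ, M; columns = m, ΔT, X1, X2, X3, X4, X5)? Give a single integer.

Exponent matrix [Θ,M] × [m,ΔT,X1,X2,X3,X4,X5]:
  Θ: [ 0  1  2 -3  1 -3 -1]
  M: [ 1  0 -2 -3  0 -3  2]
RREF → pivots at {m,ΔT} ⇒ r = 2

2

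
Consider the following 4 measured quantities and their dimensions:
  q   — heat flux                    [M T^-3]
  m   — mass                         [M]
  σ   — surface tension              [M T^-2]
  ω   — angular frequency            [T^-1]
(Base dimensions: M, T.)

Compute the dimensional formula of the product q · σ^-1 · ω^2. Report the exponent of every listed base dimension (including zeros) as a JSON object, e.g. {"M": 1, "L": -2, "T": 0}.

{"M": 0, "T": -3}

Write exponents as rows M,T / cols q,m,σ,ω:
  M: [ 1  1  1  0]
  T: [-3  0 -2 -1]
  [M]: (1)·1+(-1)·1+(2)·0 = 0
  [T]: (1)·-3+(-1)·-2+(2)·-1 = -3
⇒ T^-3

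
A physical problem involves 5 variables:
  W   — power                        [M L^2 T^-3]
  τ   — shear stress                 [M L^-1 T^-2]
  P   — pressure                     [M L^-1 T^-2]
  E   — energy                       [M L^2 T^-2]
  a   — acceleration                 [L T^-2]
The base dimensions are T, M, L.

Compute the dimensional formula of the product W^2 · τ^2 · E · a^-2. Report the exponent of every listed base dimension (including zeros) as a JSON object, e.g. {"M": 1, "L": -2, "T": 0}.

{"T": -8, "M": 5, "L": 2}

Dimensional matrix (T×M×L by W×τ×P×E×a):
  T: [-3 -2 -2 -2 -2]
  M: [ 1  1  1  1  0]
  L: [ 2 -1 -1  2  1]
  [T]: (2)·-3+(2)·-2+(1)·-2+(-2)·-2 = -8
  [M]: (2)·1+(2)·1+(1)·1+(-2)·0 = 5
  [L]: (2)·2+(2)·-1+(1)·2+(-2)·1 = 2
⇒ T^-8 M^5 L^2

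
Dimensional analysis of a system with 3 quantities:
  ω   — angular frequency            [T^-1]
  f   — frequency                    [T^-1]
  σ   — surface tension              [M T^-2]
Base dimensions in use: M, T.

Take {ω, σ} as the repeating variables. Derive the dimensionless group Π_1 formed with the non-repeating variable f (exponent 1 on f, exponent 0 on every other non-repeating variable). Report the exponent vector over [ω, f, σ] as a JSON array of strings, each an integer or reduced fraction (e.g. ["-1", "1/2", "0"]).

["-1", "1", "0"]

Dimensional matrix (M×T by ω×f×σ):
  M: [ 0  0  1]
  T: [-1 -1 -2]
Echelon form has 2 nonzero rows (pivots: ω,σ)
Repeat: ω,σ; free: f
RREF:
  r0: [   1    1    0]
  r1: [   0    0    1]
Fix exponent of f at 1; solve each RREF row for its pivot's exponent:
  r0: exp(ω) + (1)·1 = 0 ⇒ exp(ω) = -1
  r1: exp(σ) + (0)·1 = 0 ⇒ exp(σ) = 0
Π_1 = ω^-1 · f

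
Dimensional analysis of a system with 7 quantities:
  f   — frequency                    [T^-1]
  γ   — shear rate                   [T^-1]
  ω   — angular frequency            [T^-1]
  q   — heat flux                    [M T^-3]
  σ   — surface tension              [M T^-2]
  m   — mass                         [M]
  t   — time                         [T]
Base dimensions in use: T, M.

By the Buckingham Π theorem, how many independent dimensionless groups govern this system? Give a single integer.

Exponent matrix [T,M] × [f,γ,ω,q,σ,m,t]:
  T: [-1 -1 -1 -3 -2  0  1]
  M: [ 0  0  0  1  1  1  0]
Row reduction gives pivot columns f,q; rank = 2
n=7, r=2 ⇒ 5 dimensionless groups

5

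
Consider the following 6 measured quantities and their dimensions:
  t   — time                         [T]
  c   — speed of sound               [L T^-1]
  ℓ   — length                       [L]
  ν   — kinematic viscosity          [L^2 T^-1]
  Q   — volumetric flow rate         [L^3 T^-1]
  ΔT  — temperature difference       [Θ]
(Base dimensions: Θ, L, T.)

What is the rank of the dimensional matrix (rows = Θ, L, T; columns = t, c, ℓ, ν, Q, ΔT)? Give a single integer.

Dimensional matrix (Θ×L×T by t×c×ℓ×ν×Q×ΔT):
  Θ: [ 0  0  0  0  0  1]
  L: [ 0  1  1  2  3  0]
  T: [ 1 -1  0 -1 -1  0]
Row reduction gives pivot columns t,c,ΔT; rank = 3

3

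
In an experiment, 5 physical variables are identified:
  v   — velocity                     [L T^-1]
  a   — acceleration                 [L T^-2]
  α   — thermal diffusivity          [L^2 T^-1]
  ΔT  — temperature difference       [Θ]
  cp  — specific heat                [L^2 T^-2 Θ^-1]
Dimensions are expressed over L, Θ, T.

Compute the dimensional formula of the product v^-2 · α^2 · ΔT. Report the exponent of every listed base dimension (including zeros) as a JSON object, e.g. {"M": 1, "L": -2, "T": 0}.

Exponent matrix [L,Θ,T] × [v,a,α,ΔT,cp]:
  L: [ 1  1  2  0  2]
  Θ: [ 0  0  0  1 -1]
  T: [-1 -2 -1  0 -2]
  [L]: (-2)·1+(2)·2+(1)·0 = 2
  [Θ]: (-2)·0+(2)·0+(1)·1 = 1
  [T]: (-2)·-1+(2)·-1+(1)·0 = 0
⇒ L^2 Θ

{"L": 2, "Θ": 1, "T": 0}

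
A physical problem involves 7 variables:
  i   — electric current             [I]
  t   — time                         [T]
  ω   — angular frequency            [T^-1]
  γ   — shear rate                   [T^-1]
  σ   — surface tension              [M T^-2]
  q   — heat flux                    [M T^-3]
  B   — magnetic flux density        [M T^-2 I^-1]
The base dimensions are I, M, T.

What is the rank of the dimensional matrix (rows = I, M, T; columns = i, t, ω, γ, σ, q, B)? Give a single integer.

3

Write exponents as rows I,M,T / cols i,t,ω,γ,σ,q,B:
  I: [ 1  0  0  0  0  0 -1]
  M: [ 0  0  0  0  1  1  1]
  T: [ 0  1 -1 -1 -2 -3 -2]
Echelon form has 3 nonzero rows (pivots: i,t,σ)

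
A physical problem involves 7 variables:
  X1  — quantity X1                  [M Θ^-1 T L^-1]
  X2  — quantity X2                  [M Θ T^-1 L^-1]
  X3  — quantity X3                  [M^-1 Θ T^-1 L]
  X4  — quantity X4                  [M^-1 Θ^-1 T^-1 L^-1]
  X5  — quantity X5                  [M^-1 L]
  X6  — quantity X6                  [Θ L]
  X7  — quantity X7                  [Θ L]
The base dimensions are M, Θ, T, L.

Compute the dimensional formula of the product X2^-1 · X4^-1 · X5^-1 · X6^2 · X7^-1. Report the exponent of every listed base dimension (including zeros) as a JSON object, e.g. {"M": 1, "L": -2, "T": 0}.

{"M": 1, "Θ": 1, "T": 2, "L": 2}

Exponent matrix [M,Θ,T,L] × [X1,X2,X3,X4,X5,X6,X7]:
  M: [ 1  1 -1 -1 -1  0  0]
  Θ: [-1  1  1 -1  0  1  1]
  T: [ 1 -1 -1 -1  0  0  0]
  L: [-1 -1  1 -1  1  1  1]
  [M]: (-1)·1+(-1)·-1+(-1)·-1+(2)·0+(-1)·0 = 1
  [Θ]: (-1)·1+(-1)·-1+(-1)·0+(2)·1+(-1)·1 = 1
  [T]: (-1)·-1+(-1)·-1+(-1)·0+(2)·0+(-1)·0 = 2
  [L]: (-1)·-1+(-1)·-1+(-1)·1+(2)·1+(-1)·1 = 2
⇒ M Θ T^2 L^2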